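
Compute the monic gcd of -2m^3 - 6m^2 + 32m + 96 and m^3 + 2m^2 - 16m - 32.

m^2 - 16

Euclidean algorithm in ℚ[m]:
  -2m^3 - 6m^2 + 32m + 96 = (-2)(m^3 + 2m^2 - 16m - 32) + (-2m^2 + 32)
  m^3 + 2m^2 - 16m - 32 = (-(1/2)m - 1)(-2m^2 + 32) + (0)
Last nonzero remainder: -2m^2 + 32. Dividing through by -2 gives the monic gcd m^2 - 16.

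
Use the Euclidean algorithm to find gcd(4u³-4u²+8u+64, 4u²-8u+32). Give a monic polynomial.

1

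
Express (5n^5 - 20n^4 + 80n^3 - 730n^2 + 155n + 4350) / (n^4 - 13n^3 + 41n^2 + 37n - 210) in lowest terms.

Repeated division with remainder:
  5n^5 - 20n^4 + 80n^3 - 730n^2 + 155n + 4350 = (5n + 45)(n^4 - 13n^3 + 41n^2 + 37n - 210) + (460n^3 - 2760n^2 - 460n + 13800)
  n^4 - 13n^3 + 41n^2 + 37n - 210 = ((1/460)n - 7/460)(460n^3 - 2760n^2 - 460n + 13800) + (0)
Last nonzero remainder: 460n^3 - 2760n^2 - 460n + 13800. Dividing through by 460 gives the monic gcd n^3 - 6n^2 - n + 30.
Cancel n^3 - 6n^2 - n + 30 from numerator and denominator to get the reduced form.

(5n^2 + 10n + 145)/(n - 7)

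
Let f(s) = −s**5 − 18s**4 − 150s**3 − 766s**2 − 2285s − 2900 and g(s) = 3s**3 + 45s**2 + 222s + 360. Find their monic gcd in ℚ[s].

Euclidean algorithm in ℚ[s]:
  −s**5 − 18s**4 − 150s**3 − 766s**2 − 2285s − 2900 = (−(1/3)s**2 − s − 31/3)(3s**3 + 45s**2 + 222s + 360) + (41s**2 + 369s + 820)
  3s**3 + 45s**2 + 222s + 360 = ((3/41)s + 18/41)(41s**2 + 369s + 820) + (0)
Last nonzero remainder: 41s**2 + 369s + 820. Dividing through by 41 gives the monic gcd s**2 + 9s + 20.

s**2 + 9s + 20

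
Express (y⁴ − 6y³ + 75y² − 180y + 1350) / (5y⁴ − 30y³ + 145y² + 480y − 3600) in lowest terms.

Euclidean algorithm in ℚ[y]:
  y⁴ − 6y³ + 75y² − 180y + 1350 = (1/5)(5y⁴ − 30y³ + 145y² + 480y − 3600) + (46y² − 276y + 2070)
  5y⁴ − 30y³ + 145y² + 480y − 3600 = ((5/46)y² − 40/23)(46y² − 276y + 2070) + (0)
Last nonzero remainder: 46y² − 276y + 2070. Dividing through by 46 gives the monic gcd y² − 6y + 45.
Cancel y² − 6y + 45 from numerator and denominator to get the reduced form.

(y² + 30)/(5y² − 80)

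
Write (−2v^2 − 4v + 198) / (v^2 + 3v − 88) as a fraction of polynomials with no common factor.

By polynomial division,
  −2v^2 − 4v + 198 = (−2)(v^2 + 3v − 88) + (2v + 22)
  v^2 + 3v − 88 = ((1/2)v − 4)(2v + 22) + (0)
Last nonzero remainder: 2v + 22. Dividing through by 2 gives the monic gcd v + 11.
Cancel v + 11 from numerator and denominator to get the reduced form.

(−2v + 18)/(v − 8)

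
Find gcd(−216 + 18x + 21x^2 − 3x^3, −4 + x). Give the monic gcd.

−4 + x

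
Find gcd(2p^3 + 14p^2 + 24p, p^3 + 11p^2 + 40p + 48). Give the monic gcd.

p^2 + 7p + 12

By polynomial division,
  2p^3 + 14p^2 + 24p = (2)(p^3 + 11p^2 + 40p + 48) + (−8p^2 − 56p − 96)
  p^3 + 11p^2 + 40p + 48 = (−(1/8)p − 1/2)(−8p^2 − 56p − 96) + (0)
Last nonzero remainder: −8p^2 − 56p − 96. Dividing through by −8 gives the monic gcd p^2 + 7p + 12.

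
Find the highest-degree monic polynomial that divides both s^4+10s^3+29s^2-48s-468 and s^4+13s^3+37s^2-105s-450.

Euclidean algorithm in ℚ[s]:
  s^4+10s^3+29s^2-48s-468 = (s^4+13s^3+37s^2-105s-450) + (-3s^3-8s^2+57s-18)
  s^4+13s^3+37s^2-105s-450 = (-(1/3)s-31/9)(-3s^3-8s^2+57s-18) + ((256/9)s^2+(256/3)s-512)
  -3s^3-8s^2+57s-18 = (-(27/256)s+9/256)((256/9)s^2+(256/3)s-512) + (0)
Last nonzero remainder: (256/9)s^2+(256/3)s-512. Dividing through by 256/9 gives the monic gcd s^2+3s-18.

s^2+3s-18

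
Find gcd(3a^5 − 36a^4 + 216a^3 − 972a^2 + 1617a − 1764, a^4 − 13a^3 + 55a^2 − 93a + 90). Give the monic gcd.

Apply the Euclidean algorithm:
  3a^5 − 36a^4 + 216a^3 − 972a^2 + 1617a − 1764 = (3a + 3)(a^4 − 13a^3 + 55a^2 − 93a + 90) + (90a^3 − 858a^2 + 1626a − 2034)
  a^4 − 13a^3 + 55a^2 − 93a + 90 = ((1/90)a − 26/675)(90a^3 − 858a^2 + 1626a − 2034) + ((874/225)a^2 − (1748/225)a + 874/75)
  90a^3 − 858a^2 + 1626a − 2034 = ((10125/437)a − 76275/437)((874/225)a^2 − (1748/225)a + 874/75) + (0)
Last nonzero remainder: (874/225)a^2 − (1748/225)a + 874/75. Dividing through by 874/225 gives the monic gcd a^2 − 2a + 3.

a^2 − 2a + 3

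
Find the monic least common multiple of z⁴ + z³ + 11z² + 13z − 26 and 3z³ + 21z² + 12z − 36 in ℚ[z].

Repeated division with remainder:
  z⁴ + z³ + 11z² + 13z − 26 = ((1/3)z − 2)(3z³ + 21z² + 12z − 36) + (49z² + 49z − 98)
  3z³ + 21z² + 12z − 36 = ((3/49)z + 18/49)(49z² + 49z − 98) + (0)
Last nonzero remainder: 49z² + 49z − 98. Dividing through by 49 gives the monic gcd z² + z − 2.
Then lcm(f, g) = f·g / gcd(f, g); expanding and making the result monic gives the answer.

z⁵ + 7z⁴ + 17z³ + 79z² + 52z − 156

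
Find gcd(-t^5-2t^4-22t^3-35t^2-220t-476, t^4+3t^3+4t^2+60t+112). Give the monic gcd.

t^3-t^2+8t+28

Apply the Euclidean algorithm:
  -t^5-2t^4-22t^3-35t^2-220t-476 = (-t+1)(t^4+3t^3+4t^2+60t+112) + (-21t^3+21t^2-168t-588)
  t^4+3t^3+4t^2+60t+112 = (-(1/21)t-4/21)(-21t^3+21t^2-168t-588) + (0)
Last nonzero remainder: -21t^3+21t^2-168t-588. Dividing through by -21 gives the monic gcd t^3-t^2+8t+28.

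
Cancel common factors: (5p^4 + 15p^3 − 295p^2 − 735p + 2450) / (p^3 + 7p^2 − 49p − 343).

(5p^2 + 15p − 50)/(p + 7)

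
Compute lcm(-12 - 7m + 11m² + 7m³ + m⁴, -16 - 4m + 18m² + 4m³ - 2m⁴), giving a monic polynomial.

96 + 80m - 86m² - 85m³ - 11m⁴ + 5m⁵ + m⁶

Repeated division with remainder:
  m⁴ + 7m³ + 11m² - 7m - 12 = (-1/2)(-2m⁴ + 4m³ + 18m² - 4m - 16) + (9m³ + 20m² - 9m - 20)
  -2m⁴ + 4m³ + 18m² - 4m - 16 = (-(2/9)m + 76/81)(9m³ + 20m² - 9m - 20) + (-(224/81)m² + 224/81)
  9m³ + 20m² - 9m - 20 = (-(729/224)m - 405/56)(-(224/81)m² + 224/81) + (0)
Last nonzero remainder: -(224/81)m² + 224/81. Dividing through by -224/81 gives the monic gcd m² - 1.
Then lcm(f, g) = f·g / gcd(f, g); expanding and making the result monic gives the answer.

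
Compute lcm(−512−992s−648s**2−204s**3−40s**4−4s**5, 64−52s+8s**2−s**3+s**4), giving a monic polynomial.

Repeated division with remainder:
  −4s**5−40s**4−204s**3−648s**2−992s−512 = (−4s−44)(s**4−s**3+8s**2−52s+64) + (−216s**3−504s**2−3024s+2304)
  s**4−s**3+8s**2−52s+64 = (−(1/216)s+5/324)(−216s**3−504s**2−3024s+2304) + ((16/9)s**2+(16/3)s+256/9)
  −216s**3−504s**2−3024s+2304 = (−(243/2)s+81)((16/9)s**2+(16/3)s+256/9) + (0)
Last nonzero remainder: (16/9)s**2+(16/3)s+256/9. Dividing through by 16/9 gives the monic gcd s**2+3s+16.
Then lcm(f, g) = f·g / gcd(f, g); expanding and making the result monic gives the answer.

512+480s−216s**2−196s**3−2s**4+15s**5+6s**6+s**7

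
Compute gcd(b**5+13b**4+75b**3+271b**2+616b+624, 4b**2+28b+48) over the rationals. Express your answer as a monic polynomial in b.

b**2+7b+12

Repeated division with remainder:
  b**5+13b**4+75b**3+271b**2+616b+624 = ((1/4)b**3+(3/2)b**2+(21/4)b+13)(4b**2+28b+48) + (0)
Last nonzero remainder: 4b**2+28b+48. Dividing through by 4 gives the monic gcd b**2+7b+12.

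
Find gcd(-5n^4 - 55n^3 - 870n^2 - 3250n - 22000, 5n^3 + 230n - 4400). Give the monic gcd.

n^2 + 8n + 110

Euclidean algorithm in ℚ[n]:
  -5n^4 - 55n^3 - 870n^2 - 3250n - 22000 = (-n - 11)(5n^3 + 230n - 4400) + (-640n^2 - 5120n - 70400)
  5n^3 + 230n - 4400 = (-(1/128)n + 1/16)(-640n^2 - 5120n - 70400) + (0)
Last nonzero remainder: -640n^2 - 5120n - 70400. Dividing through by -640 gives the monic gcd n^2 + 8n + 110.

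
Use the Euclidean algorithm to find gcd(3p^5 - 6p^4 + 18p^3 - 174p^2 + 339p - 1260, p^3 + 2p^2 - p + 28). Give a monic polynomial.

p^2 - 2p + 7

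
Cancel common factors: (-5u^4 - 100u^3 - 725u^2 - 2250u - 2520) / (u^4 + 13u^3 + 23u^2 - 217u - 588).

By polynomial division,
  -5u^4 - 100u^3 - 725u^2 - 2250u - 2520 = (-5)(u^4 + 13u^3 + 23u^2 - 217u - 588) + (-35u^3 - 610u^2 - 3335u - 5460)
  u^4 + 13u^3 + 23u^2 - 217u - 588 = (-(1/35)u + 31/245)(-35u^3 - 610u^2 - 3335u - 5460) + ((240/49)u^2 + (2400/49)u + 720/7)
  -35u^3 - 610u^2 - 3335u - 5460 = (-(343/48)u - 637/12)((240/49)u^2 + (2400/49)u + 720/7) + (0)
Last nonzero remainder: (240/49)u^2 + (2400/49)u + 720/7. Dividing through by 240/49 gives the monic gcd u^2 + 10u + 21.
Cancel u^2 + 10u + 21 from numerator and denominator to get the reduced form.

(-5u^2 - 50u - 120)/(u^2 + 3u - 28)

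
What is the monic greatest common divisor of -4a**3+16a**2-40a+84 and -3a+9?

a-3

Euclidean algorithm in ℚ[a]:
  -4a**3+16a**2-40a+84 = ((4/3)a**2-(4/3)a+28/3)(-3a+9) + (0)
Last nonzero remainder: -3a+9. Dividing through by -3 gives the monic gcd a-3.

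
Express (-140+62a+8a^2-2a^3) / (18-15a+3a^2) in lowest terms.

Repeated division with remainder:
  -2a^3+8a^2+62a-140 = (-(2/3)a-2/3)(3a^2-15a+18) + (64a-128)
  3a^2-15a+18 = ((3/64)a-9/64)(64a-128) + (0)
Last nonzero remainder: 64a-128. Dividing through by 64 gives the monic gcd a-2.
Cancel a-2 from numerator and denominator to get the reduced form.

(70+4a-2a^2)/(-9+3a)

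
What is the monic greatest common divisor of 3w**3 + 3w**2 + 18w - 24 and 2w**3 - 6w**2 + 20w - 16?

w - 1

Euclidean algorithm in ℚ[w]:
  3w**3 + 3w**2 + 18w - 24 = (3/2)(2w**3 - 6w**2 + 20w - 16) + (12w**2 - 12w)
  2w**3 - 6w**2 + 20w - 16 = ((1/6)w - 1/3)(12w**2 - 12w) + (16w - 16)
  12w**2 - 12w = ((3/4)w)(16w - 16) + (0)
Last nonzero remainder: 16w - 16. Dividing through by 16 gives the monic gcd w - 1.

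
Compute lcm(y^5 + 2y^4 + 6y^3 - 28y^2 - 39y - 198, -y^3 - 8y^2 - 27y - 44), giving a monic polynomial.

y^6 + 6y^5 + 14y^4 - 4y^3 - 151y^2 - 354y - 792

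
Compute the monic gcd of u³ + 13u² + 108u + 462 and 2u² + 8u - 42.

u + 7

Apply the Euclidean algorithm:
  u³ + 13u² + 108u + 462 = ((1/2)u + 9/2)(2u² + 8u - 42) + (93u + 651)
  2u² + 8u - 42 = ((2/93)u - 2/31)(93u + 651) + (0)
Last nonzero remainder: 93u + 651. Dividing through by 93 gives the monic gcd u + 7.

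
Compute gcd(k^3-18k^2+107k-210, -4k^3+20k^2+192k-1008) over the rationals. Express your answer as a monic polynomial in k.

k-6

Repeated division with remainder:
  k^3-18k^2+107k-210 = (-1/4)(-4k^3+20k^2+192k-1008) + (-13k^2+155k-462)
  -4k^3+20k^2+192k-1008 = ((4/13)k+360/169)(-13k^2+155k-462) + ((672/169)k-4032/169)
  -13k^2+155k-462 = (-(2197/672)k+1859/96)((672/169)k-4032/169) + (0)
Last nonzero remainder: (672/169)k-4032/169. Dividing through by 672/169 gives the monic gcd k-6.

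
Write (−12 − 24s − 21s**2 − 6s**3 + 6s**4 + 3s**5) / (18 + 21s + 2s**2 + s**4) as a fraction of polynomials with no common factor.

By polynomial division,
  3s**5 + 6s**4 − 6s**3 − 21s**2 − 24s − 12 = (3s + 6)(s**4 + 2s**2 + 21s + 18) + (−12s**3 − 96s**2 − 204s − 120)
  s**4 + 2s**2 + 21s + 18 = (−(1/12)s + 2/3)(−12s**3 − 96s**2 − 204s − 120) + (49s**2 + 147s + 98)
  −12s**3 − 96s**2 − 204s − 120 = (−(12/49)s − 60/49)(49s**2 + 147s + 98) + (0)
Last nonzero remainder: 49s**2 + 147s + 98. Dividing through by 49 gives the monic gcd s**2 + 3s + 2.
Cancel s**2 + 3s + 2 from numerator and denominator to get the reduced form.

(−6 − 3s − 3s**2 + 3s**3)/(9 − 3s + s**2)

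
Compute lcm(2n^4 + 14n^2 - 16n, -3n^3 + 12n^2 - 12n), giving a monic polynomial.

Repeated division with remainder:
  2n^4 + 14n^2 - 16n = (-(2/3)n - 8/3)(-3n^3 + 12n^2 - 12n) + (38n^2 - 48n)
  -3n^3 + 12n^2 - 12n = (-(3/38)n + 78/361)(38n^2 - 48n) + (-(588/361)n)
  38n^2 - 48n = (-(6859/294)n + 1444/49)(-(588/361)n) + (0)
Last nonzero remainder: -(588/361)n. Dividing through by -588/361 gives the monic gcd n.
Then lcm(f, g) = f·g / gcd(f, g); expanding and making the result monic gives the answer.

n^6 - 4n^5 + 11n^4 - 36n^3 + 60n^2 - 32n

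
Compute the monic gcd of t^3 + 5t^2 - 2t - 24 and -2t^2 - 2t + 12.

t^2 + t - 6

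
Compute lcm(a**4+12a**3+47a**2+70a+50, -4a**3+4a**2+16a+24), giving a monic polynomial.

a**5+9a**4+11a**3-71a**2-160a-150

By polynomial division,
  a**4+12a**3+47a**2+70a+50 = (-(1/4)a-13/4)(-4a**3+4a**2+16a+24) + (64a**2+128a+128)
  -4a**3+4a**2+16a+24 = (-(1/16)a+3/16)(64a**2+128a+128) + (0)
Last nonzero remainder: 64a**2+128a+128. Dividing through by 64 gives the monic gcd a**2+2a+2.
Then lcm(f, g) = f·g / gcd(f, g); expanding and making the result monic gives the answer.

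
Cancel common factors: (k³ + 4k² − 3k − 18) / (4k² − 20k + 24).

(k² + 6k + 9)/(4k − 12)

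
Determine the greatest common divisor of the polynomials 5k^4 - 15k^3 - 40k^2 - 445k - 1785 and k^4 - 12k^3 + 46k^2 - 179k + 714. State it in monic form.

k^3 - 6k^2 + 10k - 119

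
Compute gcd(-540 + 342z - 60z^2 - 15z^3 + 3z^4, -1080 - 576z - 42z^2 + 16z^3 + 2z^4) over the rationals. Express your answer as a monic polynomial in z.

-30 - z + z^2

By polynomial division,
  3z^4 - 15z^3 - 60z^2 + 342z - 540 = (3/2)(2z^4 + 16z^3 - 42z^2 - 576z - 1080) + (-39z^3 + 3z^2 + 1206z + 1080)
  2z^4 + 16z^3 - 42z^2 - 576z - 1080 = (-(2/39)z - 70/169)(-39z^3 + 3z^2 + 1206z + 1080) + ((3564/169)z^2 - (3564/169)z - 106920/169)
  -39z^3 + 3z^2 + 1206z + 1080 = (-(2197/1188)z - 169/99)((3564/169)z^2 - (3564/169)z - 106920/169) + (0)
Last nonzero remainder: (3564/169)z^2 - (3564/169)z - 106920/169. Dividing through by 3564/169 gives the monic gcd z^2 - z - 30.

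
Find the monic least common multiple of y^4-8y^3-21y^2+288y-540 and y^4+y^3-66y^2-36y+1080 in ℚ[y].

y^5-2y^4-69y^3+162y^2+1188y-3240

Repeated division with remainder:
  y^4-8y^3-21y^2+288y-540 = (y^4+y^3-66y^2-36y+1080) + (-9y^3+45y^2+324y-1620)
  y^4+y^3-66y^2-36y+1080 = (-(1/9)y-2/3)(-9y^3+45y^2+324y-1620) + (0)
Last nonzero remainder: -9y^3+45y^2+324y-1620. Dividing through by -9 gives the monic gcd y^3-5y^2-36y+180.
Then lcm(f, g) = f·g / gcd(f, g); expanding and making the result monic gives the answer.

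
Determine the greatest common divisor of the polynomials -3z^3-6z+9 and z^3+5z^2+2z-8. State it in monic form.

z-1

Apply the Euclidean algorithm:
  -3z^3-6z+9 = (-3)(z^3+5z^2+2z-8) + (15z^2-15)
  z^3+5z^2+2z-8 = ((1/15)z+1/3)(15z^2-15) + (3z-3)
  15z^2-15 = (5z+5)(3z-3) + (0)
Last nonzero remainder: 3z-3. Dividing through by 3 gives the monic gcd z-1.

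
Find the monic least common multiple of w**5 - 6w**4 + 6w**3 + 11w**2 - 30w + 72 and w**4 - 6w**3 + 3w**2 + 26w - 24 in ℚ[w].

w**6 - 7w**5 + 12w**4 + 5w**3 - 41w**2 + 102w - 72

Repeated division with remainder:
  w**5 - 6w**4 + 6w**3 + 11w**2 - 30w + 72 = (w)(w**4 - 6w**3 + 3w**2 + 26w - 24) + (3w**3 - 15w**2 - 6w + 72)
  w**4 - 6w**3 + 3w**2 + 26w - 24 = ((1/3)w - 1/3)(3w**3 - 15w**2 - 6w + 72) + (0)
Last nonzero remainder: 3w**3 - 15w**2 - 6w + 72. Dividing through by 3 gives the monic gcd w**3 - 5w**2 - 2w + 24.
Then lcm(f, g) = f·g / gcd(f, g); expanding and making the result monic gives the answer.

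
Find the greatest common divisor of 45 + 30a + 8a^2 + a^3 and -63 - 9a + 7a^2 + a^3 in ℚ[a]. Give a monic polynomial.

By polynomial division,
  a^3 + 8a^2 + 30a + 45 = (a^3 + 7a^2 - 9a - 63) + (a^2 + 39a + 108)
  a^3 + 7a^2 - 9a - 63 = (a - 32)(a^2 + 39a + 108) + (1131a + 3393)
  a^2 + 39a + 108 = ((1/1131)a + 12/377)(1131a + 3393) + (0)
Last nonzero remainder: 1131a + 3393. Dividing through by 1131 gives the monic gcd a + 3.

3 + a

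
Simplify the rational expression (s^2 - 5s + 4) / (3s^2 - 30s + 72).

(s - 1)/(3s - 18)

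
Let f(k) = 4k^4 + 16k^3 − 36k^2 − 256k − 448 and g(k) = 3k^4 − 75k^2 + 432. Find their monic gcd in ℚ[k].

Apply the Euclidean algorithm:
  4k^4 + 16k^3 − 36k^2 − 256k − 448 = (4/3)(3k^4 − 75k^2 + 432) + (16k^3 + 64k^2 − 256k − 1024)
  3k^4 − 75k^2 + 432 = ((3/16)k − 3/4)(16k^3 + 64k^2 − 256k − 1024) + (21k^2 − 336)
  16k^3 + 64k^2 − 256k − 1024 = ((16/21)k + 64/21)(21k^2 − 336) + (0)
Last nonzero remainder: 21k^2 − 336. Dividing through by 21 gives the monic gcd k^2 − 16.

k^2 − 16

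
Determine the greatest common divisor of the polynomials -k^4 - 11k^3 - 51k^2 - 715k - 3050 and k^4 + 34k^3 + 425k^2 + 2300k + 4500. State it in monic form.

k^2 + 15k + 50

Euclidean algorithm in ℚ[k]:
  -k^4 - 11k^3 - 51k^2 - 715k - 3050 = (-1)(k^4 + 34k^3 + 425k^2 + 2300k + 4500) + (23k^3 + 374k^2 + 1585k + 1450)
  k^4 + 34k^3 + 425k^2 + 2300k + 4500 = ((1/23)k + 408/529)(23k^3 + 374k^2 + 1585k + 1450) + ((35778/529)k^2 + (536670/529)k + 1788900/529)
  23k^3 + 374k^2 + 1585k + 1450 = ((12167/35778)k + 15341/35778)((35778/529)k^2 + (536670/529)k + 1788900/529) + (0)
Last nonzero remainder: (35778/529)k^2 + (536670/529)k + 1788900/529. Dividing through by 35778/529 gives the monic gcd k^2 + 15k + 50.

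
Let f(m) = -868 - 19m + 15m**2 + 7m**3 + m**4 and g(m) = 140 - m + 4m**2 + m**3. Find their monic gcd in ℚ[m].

7 + m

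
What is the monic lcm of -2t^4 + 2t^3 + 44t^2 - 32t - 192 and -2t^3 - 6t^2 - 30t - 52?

Euclidean algorithm in ℚ[t]:
  -2t^4 + 2t^3 + 44t^2 - 32t - 192 = (t - 4)(-2t^3 - 6t^2 - 30t - 52) + (50t^2 - 100t - 400)
  -2t^3 - 6t^2 - 30t - 52 = (-(1/25)t - 1/5)(50t^2 - 100t - 400) + (-66t - 132)
  50t^2 - 100t - 400 = (-(25/33)t + 100/33)(-66t - 132) + (0)
Last nonzero remainder: -66t - 132. Dividing through by -66 gives the monic gcd t + 2.
Then lcm(f, g) = f·g / gcd(f, g); expanding and making the result monic gives the answer.

t^6 - 10t^4 - 19t^3 - 174t^2 + 304t + 1248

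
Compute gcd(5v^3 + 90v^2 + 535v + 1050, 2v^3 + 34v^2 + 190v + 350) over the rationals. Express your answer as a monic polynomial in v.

v^2 + 12v + 35

By polynomial division,
  5v^3 + 90v^2 + 535v + 1050 = (5/2)(2v^3 + 34v^2 + 190v + 350) + (5v^2 + 60v + 175)
  2v^3 + 34v^2 + 190v + 350 = ((2/5)v + 2)(5v^2 + 60v + 175) + (0)
Last nonzero remainder: 5v^2 + 60v + 175. Dividing through by 5 gives the monic gcd v^2 + 12v + 35.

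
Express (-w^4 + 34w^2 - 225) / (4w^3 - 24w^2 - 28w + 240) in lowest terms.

(-w^2 - 2w + 15)/(4w - 16)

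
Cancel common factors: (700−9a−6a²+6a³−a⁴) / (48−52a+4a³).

By polynomial division,
  −a⁴+6a³−6a²−9a+700 = (−(1/4)a+3/2)(4a³−52a+48) + (−19a²+81a+628)
  4a³−52a+48 = (−(4/19)a−324/361)(−19a²+81a+628) + ((55200/361)a+220800/361)
  −19a²+81a+628 = (−(6859/55200)a+56677/55200)((55200/361)a+220800/361) + (0)
Last nonzero remainder: (55200/361)a+220800/361. Dividing through by 55200/361 gives the monic gcd a+4.
Cancel a+4 from numerator and denominator to get the reduced form.

(175−46a+10a²−a³)/(12−16a+4a²)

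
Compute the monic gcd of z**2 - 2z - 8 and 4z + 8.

Apply the Euclidean algorithm:
  z**2 - 2z - 8 = ((1/4)z - 1)(4z + 8) + (0)
Last nonzero remainder: 4z + 8. Dividing through by 4 gives the monic gcd z + 2.

z + 2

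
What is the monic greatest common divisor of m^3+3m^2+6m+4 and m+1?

m+1

Repeated division with remainder:
  m^3+3m^2+6m+4 = (m^2+2m+4)(m+1) + (0)
The last nonzero remainder m+1 is already monic.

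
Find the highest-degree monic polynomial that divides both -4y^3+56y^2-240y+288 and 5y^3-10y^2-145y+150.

Euclidean algorithm in ℚ[y]:
  -4y^3+56y^2-240y+288 = (-4/5)(5y^3-10y^2-145y+150) + (48y^2-356y+408)
  5y^3-10y^2-145y+150 = ((5/48)y+325/576)(48y^2-356y+408) + ((1925/144)y-1925/24)
  48y^2-356y+408 = ((6912/1925)y-9792/1925)((1925/144)y-1925/24) + (0)
Last nonzero remainder: (1925/144)y-1925/24. Dividing through by 1925/144 gives the monic gcd y-6.

y-6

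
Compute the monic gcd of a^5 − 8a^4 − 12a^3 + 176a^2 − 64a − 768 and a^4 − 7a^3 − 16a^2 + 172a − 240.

Apply the Euclidean algorithm:
  a^5 − 8a^4 − 12a^3 + 176a^2 − 64a − 768 = (a − 1)(a^4 − 7a^3 − 16a^2 + 172a − 240) + (−3a^3 − 12a^2 + 348a − 1008)
  a^4 − 7a^3 − 16a^2 + 172a − 240 = (−(1/3)a + 11/3)(−3a^3 − 12a^2 + 348a − 1008) + (144a^2 − 1440a + 3456)
  −3a^3 − 12a^2 + 348a − 1008 = (−(1/48)a − 7/24)(144a^2 − 1440a + 3456) + (0)
Last nonzero remainder: 144a^2 − 1440a + 3456. Dividing through by 144 gives the monic gcd a^2 − 10a + 24.

a^2 − 10a + 24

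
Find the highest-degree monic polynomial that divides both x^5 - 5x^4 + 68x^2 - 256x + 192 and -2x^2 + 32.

Apply the Euclidean algorithm:
  x^5 - 5x^4 + 68x^2 - 256x + 192 = (-(1/2)x^3 + (5/2)x^2 - 8x + 6)(-2x^2 + 32) + (0)
Last nonzero remainder: -2x^2 + 32. Dividing through by -2 gives the monic gcd x^2 - 16.

x^2 - 16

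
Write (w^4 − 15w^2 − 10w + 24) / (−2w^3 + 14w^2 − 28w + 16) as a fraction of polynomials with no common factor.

Euclidean algorithm in ℚ[w]:
  w^4 − 15w^2 − 10w + 24 = (−(1/2)w − 7/2)(−2w^3 + 14w^2 − 28w + 16) + (20w^2 − 100w + 80)
  −2w^3 + 14w^2 − 28w + 16 = (−(1/10)w + 1/5)(20w^2 − 100w + 80) + (0)
Last nonzero remainder: 20w^2 − 100w + 80. Dividing through by 20 gives the monic gcd w^2 − 5w + 4.
Cancel w^2 − 5w + 4 from numerator and denominator to get the reduced form.

(−w^2 − 5w − 6)/(2w − 4)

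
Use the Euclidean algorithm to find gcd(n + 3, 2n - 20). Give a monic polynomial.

By polynomial division,
  n + 3 = (1/2)(2n - 20) + (13)
  2n - 20 = ((2/13)n - 20/13)(13) + (0)
The last nonzero remainder is the constant 13, so the polynomials are coprime and gcd = 1.

1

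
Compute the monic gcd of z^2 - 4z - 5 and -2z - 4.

Apply the Euclidean algorithm:
  z^2 - 4z - 5 = (-(1/2)z + 3)(-2z - 4) + (7)
  -2z - 4 = (-(2/7)z - 4/7)(7) + (0)
The last nonzero remainder is the constant 7, so the polynomials are coprime and gcd = 1.

1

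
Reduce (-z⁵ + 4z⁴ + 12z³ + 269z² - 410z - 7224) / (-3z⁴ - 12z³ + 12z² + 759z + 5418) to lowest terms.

(z² - 2z - 24)/(3z + 18)

Apply the Euclidean algorithm:
  -z⁵ + 4z⁴ + 12z³ + 269z² - 410z - 7224 = ((1/3)z - 8/3)(-3z⁴ - 12z³ + 12z² + 759z + 5418) + (-24z³ + 48z² - 192z + 7224)
  -3z⁴ - 12z³ + 12z² + 759z + 5418 = ((1/8)z + 3/4)(-24z³ + 48z² - 192z + 7224) + (0)
Last nonzero remainder: -24z³ + 48z² - 192z + 7224. Dividing through by -24 gives the monic gcd z³ - 2z² + 8z - 301.
Cancel z³ - 2z² + 8z - 301 from numerator and denominator to get the reduced form.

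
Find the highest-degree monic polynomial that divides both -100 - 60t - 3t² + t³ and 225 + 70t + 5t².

Euclidean algorithm in ℚ[t]:
  t³ - 3t² - 60t - 100 = ((1/5)t - 17/5)(5t² + 70t + 225) + (133t + 665)
  5t² + 70t + 225 = ((5/133)t + 45/133)(133t + 665) + (0)
Last nonzero remainder: 133t + 665. Dividing through by 133 gives the monic gcd t + 5.

5 + t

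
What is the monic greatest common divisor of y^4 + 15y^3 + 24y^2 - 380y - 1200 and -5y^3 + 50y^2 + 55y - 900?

Euclidean algorithm in ℚ[y]:
  y^4 + 15y^3 + 24y^2 - 380y - 1200 = (-(1/5)y - 5)(-5y^3 + 50y^2 + 55y - 900) + (285y^2 - 285y - 5700)
  -5y^3 + 50y^2 + 55y - 900 = (-(1/57)y + 3/19)(285y^2 - 285y - 5700) + (0)
Last nonzero remainder: 285y^2 - 285y - 5700. Dividing through by 285 gives the monic gcd y^2 - y - 20.

y^2 - y - 20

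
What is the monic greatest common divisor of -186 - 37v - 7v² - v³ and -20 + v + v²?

1

By polynomial division,
  -v³ - 7v² - 37v - 186 = (-v - 6)(v² + v - 20) + (-51v - 306)
  v² + v - 20 = (-(1/51)v + 5/51)(-51v - 306) + (10)
  -51v - 306 = (-(51/10)v - 153/5)(10) + (0)
The last nonzero remainder is the constant 10, so the polynomials are coprime and gcd = 1.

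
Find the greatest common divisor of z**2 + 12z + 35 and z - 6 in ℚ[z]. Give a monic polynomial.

Repeated division with remainder:
  z**2 + 12z + 35 = (z + 18)(z - 6) + (143)
  z - 6 = ((1/143)z - 6/143)(143) + (0)
The last nonzero remainder is the constant 143, so the polynomials are coprime and gcd = 1.

1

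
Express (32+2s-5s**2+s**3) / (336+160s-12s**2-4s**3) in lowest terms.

By polynomial division,
  s**3-5s**2+2s+32 = (-1/4)(-4s**3-12s**2+160s+336) + (-8s**2+42s+116)
  -4s**3-12s**2+160s+336 = ((1/2)s+33/8)(-8s**2+42s+116) + (-(285/4)s-285/2)
  -8s**2+42s+116 = ((32/285)s-232/285)(-(285/4)s-285/2) + (0)
Last nonzero remainder: -(285/4)s-285/2. Dividing through by -285/4 gives the monic gcd s+2.
Cancel s+2 from numerator and denominator to get the reduced form.

(-16+7s-s**2)/(-168+4s+4s**2)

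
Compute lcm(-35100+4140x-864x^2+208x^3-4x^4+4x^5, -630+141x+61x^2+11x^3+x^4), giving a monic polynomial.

122850-58365x-576x^2-773x^3+58x^4+33x^5+4x^6+x^7

Apply the Euclidean algorithm:
  4x^5-4x^4+208x^3-864x^2+4140x-35100 = (4x-48)(x^4+11x^3+61x^2+141x-630) + (492x^3+1500x^2+13428x-65340)
  x^4+11x^3+61x^2+141x-630 = ((1/492)x+163/10086)(492x^3+1500x^2+13428x-65340) + ((15912/1681)x^2+(95472/1681)x+716040/1681)
  492x^3+1500x^2+13428x-65340 = ((68921/1326)x-203401/1326)((15912/1681)x^2+(95472/1681)x+716040/1681) + (0)
Last nonzero remainder: (15912/1681)x^2+(95472/1681)x+716040/1681. Dividing through by 15912/1681 gives the monic gcd x^2+6x+45.
Then lcm(f, g) = f·g / gcd(f, g); expanding and making the result monic gives the answer.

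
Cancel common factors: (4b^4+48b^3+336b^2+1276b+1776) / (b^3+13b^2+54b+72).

(4b^2+20b+148)/(b+6)

Euclidean algorithm in ℚ[b]:
  4b^4+48b^3+336b^2+1276b+1776 = (4b-4)(b^3+13b^2+54b+72) + (172b^2+1204b+2064)
  b^3+13b^2+54b+72 = ((1/172)b+3/86)(172b^2+1204b+2064) + (0)
Last nonzero remainder: 172b^2+1204b+2064. Dividing through by 172 gives the monic gcd b^2+7b+12.
Cancel b^2+7b+12 from numerator and denominator to get the reduced form.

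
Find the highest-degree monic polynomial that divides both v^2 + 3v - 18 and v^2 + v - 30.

v + 6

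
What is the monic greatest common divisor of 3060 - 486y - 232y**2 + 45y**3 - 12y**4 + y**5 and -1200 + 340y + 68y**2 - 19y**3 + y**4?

Repeated division with remainder:
  y**5 - 12y**4 + 45y**3 - 232y**2 - 486y + 3060 = (y + 7)(y**4 - 19y**3 + 68y**2 + 340y - 1200) + (110y**3 - 1048y**2 - 1666y + 11460)
  y**4 - 19y**3 + 68y**2 + 340y - 1200 = ((1/110)y - 521/6050)(110y**3 - 1048y**2 - 1666y + 11460) + (-(21489/3025)y**2 + (279357/3025)y - 128934/605)
  110y**3 - 1048y**2 - 1666y + 11460 = (-(332750/21489)y - 1155550/21489)(-(21489/3025)y**2 + (279357/3025)y - 128934/605) + (0)
Last nonzero remainder: -(21489/3025)y**2 + (279357/3025)y - 128934/605. Dividing through by -21489/3025 gives the monic gcd y**2 - 13y + 30.

30 - 13y + y**2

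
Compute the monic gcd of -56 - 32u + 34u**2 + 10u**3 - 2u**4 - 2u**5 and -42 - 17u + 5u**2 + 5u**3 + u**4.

Repeated division with remainder:
  -2u**5 - 2u**4 + 10u**3 + 34u**2 - 32u - 56 = (-2u + 8)(u**4 + 5u**3 + 5u**2 - 17u - 42) + (-20u**3 - 40u**2 + 20u + 280)
  u**4 + 5u**3 + 5u**2 - 17u - 42 = (-(1/20)u - 3/20)(-20u**3 - 40u**2 + 20u + 280) + (0)
Last nonzero remainder: -20u**3 - 40u**2 + 20u + 280. Dividing through by -20 gives the monic gcd u**3 + 2u**2 - u - 14.

-14 - u + 2u**2 + u**3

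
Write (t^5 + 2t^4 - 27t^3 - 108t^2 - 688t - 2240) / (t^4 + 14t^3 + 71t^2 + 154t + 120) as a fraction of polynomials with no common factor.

Apply the Euclidean algorithm:
  t^5 + 2t^4 - 27t^3 - 108t^2 - 688t - 2240 = (t - 12)(t^4 + 14t^3 + 71t^2 + 154t + 120) + (70t^3 + 590t^2 + 1040t - 800)
  t^4 + 14t^3 + 71t^2 + 154t + 120 = ((1/70)t + 39/490)(70t^3 + 590t^2 + 1040t - 800) + ((450/49)t^2 + (4050/49)t + 9000/49)
  70t^3 + 590t^2 + 1040t - 800 = ((343/45)t - 196/45)((450/49)t^2 + (4050/49)t + 9000/49) + (0)
Last nonzero remainder: (450/49)t^2 + (4050/49)t + 9000/49. Dividing through by 450/49 gives the monic gcd t^2 + 9t + 20.
Cancel t^2 + 9t + 20 from numerator and denominator to get the reduced form.

(t^3 - 7t^2 + 16t - 112)/(t^2 + 5t + 6)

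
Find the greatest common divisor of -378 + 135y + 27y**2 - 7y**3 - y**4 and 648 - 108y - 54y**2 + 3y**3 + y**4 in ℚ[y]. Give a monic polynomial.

-18 + 3y + y**2

By polynomial division,
  -y**4 - 7y**3 + 27y**2 + 135y - 378 = (-1)(y**4 + 3y**3 - 54y**2 - 108y + 648) + (-4y**3 - 27y**2 + 27y + 270)
  y**4 + 3y**3 - 54y**2 - 108y + 648 = (-(1/4)y + 15/16)(-4y**3 - 27y**2 + 27y + 270) + (-(351/16)y**2 - (1053/16)y + 3159/8)
  -4y**3 - 27y**2 + 27y + 270 = ((64/351)y + 80/117)(-(351/16)y**2 - (1053/16)y + 3159/8) + (0)
Last nonzero remainder: -(351/16)y**2 - (1053/16)y + 3159/8. Dividing through by -351/16 gives the monic gcd y**2 + 3y - 18.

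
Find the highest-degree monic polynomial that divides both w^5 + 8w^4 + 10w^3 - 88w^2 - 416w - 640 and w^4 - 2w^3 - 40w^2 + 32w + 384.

Repeated division with remainder:
  w^5 + 8w^4 + 10w^3 - 88w^2 - 416w - 640 = (w + 10)(w^4 - 2w^3 - 40w^2 + 32w + 384) + (70w^3 + 280w^2 - 1120w - 4480)
  w^4 - 2w^3 - 40w^2 + 32w + 384 = ((1/70)w - 3/35)(70w^3 + 280w^2 - 1120w - 4480) + (0)
Last nonzero remainder: 70w^3 + 280w^2 - 1120w - 4480. Dividing through by 70 gives the monic gcd w^3 + 4w^2 - 16w - 64.

w^3 + 4w^2 - 16w - 64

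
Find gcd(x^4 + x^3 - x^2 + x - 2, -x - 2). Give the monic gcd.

x + 2

Euclidean algorithm in ℚ[x]:
  x^4 + x^3 - x^2 + x - 2 = (-x^3 + x^2 - x + 1)(-x - 2) + (0)
Last nonzero remainder: -x - 2. Dividing through by -1 gives the monic gcd x + 2.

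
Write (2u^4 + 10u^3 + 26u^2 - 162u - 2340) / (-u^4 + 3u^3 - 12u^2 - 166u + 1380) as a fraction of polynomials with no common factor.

(-2u^2 - 8u - 78)/(u^2 - 4u + 46)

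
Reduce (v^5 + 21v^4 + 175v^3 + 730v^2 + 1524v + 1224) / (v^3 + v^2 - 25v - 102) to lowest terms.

(v^3 + 14v^2 + 60v + 72)/(v - 6)

Repeated division with remainder:
  v^5 + 21v^4 + 175v^3 + 730v^2 + 1524v + 1224 = (v^2 + 20v + 180)(v^3 + v^2 - 25v - 102) + (1152v^2 + 8064v + 19584)
  v^3 + v^2 - 25v - 102 = ((1/1152)v - 1/192)(1152v^2 + 8064v + 19584) + (0)
Last nonzero remainder: 1152v^2 + 8064v + 19584. Dividing through by 1152 gives the monic gcd v^2 + 7v + 17.
Cancel v^2 + 7v + 17 from numerator and denominator to get the reduced form.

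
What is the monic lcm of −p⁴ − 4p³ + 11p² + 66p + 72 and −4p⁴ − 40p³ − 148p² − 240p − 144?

Repeated division with remainder:
  −p⁴ − 4p³ + 11p² + 66p + 72 = (1/4)(−4p⁴ − 40p³ − 148p² − 240p − 144) + (6p³ + 48p² + 126p + 108)
  −4p⁴ − 40p³ − 148p² − 240p − 144 = (−(2/3)p − 4/3)(6p³ + 48p² + 126p + 108) + (0)
Last nonzero remainder: 6p³ + 48p² + 126p + 108. Dividing through by 6 gives the monic gcd p³ + 8p² + 21p + 18.
Then lcm(f, g) = f·g / gcd(f, g); expanding and making the result monic gives the answer.

p⁵ + 6p⁴ − 3p³ − 88p² − 204p − 144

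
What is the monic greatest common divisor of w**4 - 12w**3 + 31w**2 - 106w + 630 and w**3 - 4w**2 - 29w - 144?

w - 9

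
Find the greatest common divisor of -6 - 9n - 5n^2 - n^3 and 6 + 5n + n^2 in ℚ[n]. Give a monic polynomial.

2 + n

By polynomial division,
  -n^3 - 5n^2 - 9n - 6 = (-n)(n^2 + 5n + 6) + (-3n - 6)
  n^2 + 5n + 6 = (-(1/3)n - 1)(-3n - 6) + (0)
Last nonzero remainder: -3n - 6. Dividing through by -3 gives the monic gcd n + 2.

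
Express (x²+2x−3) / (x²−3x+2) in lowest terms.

Repeated division with remainder:
  x²+2x−3 = (x²−3x+2) + (5x−5)
  x²−3x+2 = ((1/5)x−2/5)(5x−5) + (0)
Last nonzero remainder: 5x−5. Dividing through by 5 gives the monic gcd x−1.
Cancel x−1 from numerator and denominator to get the reduced form.

(x+3)/(x−2)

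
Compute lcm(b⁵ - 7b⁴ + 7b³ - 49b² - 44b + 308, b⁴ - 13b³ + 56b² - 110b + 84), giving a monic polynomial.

b⁷ - 11b⁶ + 41b⁵ - 119b⁴ + 194b³ + 190b² - 1496b + 1848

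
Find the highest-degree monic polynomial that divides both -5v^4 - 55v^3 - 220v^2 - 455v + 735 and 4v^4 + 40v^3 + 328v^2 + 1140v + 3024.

v^2 + 5v + 21

Euclidean algorithm in ℚ[v]:
  -5v^4 - 55v^3 - 220v^2 - 455v + 735 = (-5/4)(4v^4 + 40v^3 + 328v^2 + 1140v + 3024) + (-5v^3 + 190v^2 + 970v + 4515)
  4v^4 + 40v^3 + 328v^2 + 1140v + 3024 = (-(4/5)v - 192/5)(-5v^3 + 190v^2 + 970v + 4515) + (8400v^2 + 42000v + 176400)
  -5v^3 + 190v^2 + 970v + 4515 = (-(1/1680)v + 43/1680)(8400v^2 + 42000v + 176400) + (0)
Last nonzero remainder: 8400v^2 + 42000v + 176400. Dividing through by 8400 gives the monic gcd v^2 + 5v + 21.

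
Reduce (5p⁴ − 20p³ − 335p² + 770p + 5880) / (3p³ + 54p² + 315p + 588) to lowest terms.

Euclidean algorithm in ℚ[p]:
  5p⁴ − 20p³ − 335p² + 770p + 5880 = ((5/3)p − 110/3)(3p³ + 54p² + 315p + 588) + (1120p² + 11340p + 27440)
  3p³ + 54p² + 315p + 588 = ((3/1120)p + 27/1280)(1120p² + 11340p + 27440) + ((147/64)p + 147/16)
  1120p² + 11340p + 27440 = ((10240/21)p + 8960/3)((147/64)p + 147/16) + (0)
Last nonzero remainder: (147/64)p + 147/16. Dividing through by 147/64 gives the monic gcd p + 4.
Cancel p + 4 from numerator and denominator to get the reduced form.

(5p³ − 40p² − 175p + 1470)/(3p² + 42p + 147)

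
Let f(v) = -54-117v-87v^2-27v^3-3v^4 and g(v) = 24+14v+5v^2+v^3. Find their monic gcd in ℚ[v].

Repeated division with remainder:
  -3v^4-27v^3-87v^2-117v-54 = (-3v-12)(v^3+5v^2+14v+24) + (15v^2+123v+234)
  v^3+5v^2+14v+24 = ((1/15)v-16/75)(15v^2+123v+234) + ((616/25)v+1848/25)
  15v^2+123v+234 = ((375/616)v+975/308)((616/25)v+1848/25) + (0)
Last nonzero remainder: (616/25)v+1848/25. Dividing through by 616/25 gives the monic gcd v+3.

3+v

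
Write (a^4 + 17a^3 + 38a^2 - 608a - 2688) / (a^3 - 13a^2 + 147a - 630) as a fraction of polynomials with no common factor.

Apply the Euclidean algorithm:
  a^4 + 17a^3 + 38a^2 - 608a - 2688 = (a + 30)(a^3 - 13a^2 + 147a - 630) + (281a^2 - 4388a + 16212)
  a^3 - 13a^2 + 147a - 630 = ((1/281)a + 735/78961)(281a^2 - 4388a + 16212) + ((10276875/78961)a - 61661250/78961)
  281a^2 - 4388a + 16212 = ((22188041/10276875)a - 30478946/1468125)((10276875/78961)a - 61661250/78961) + (0)
Last nonzero remainder: (10276875/78961)a - 61661250/78961. Dividing through by 10276875/78961 gives the monic gcd a - 6.
Cancel a - 6 from numerator and denominator to get the reduced form.

(a^3 + 23a^2 + 176a + 448)/(a^2 - 7a + 105)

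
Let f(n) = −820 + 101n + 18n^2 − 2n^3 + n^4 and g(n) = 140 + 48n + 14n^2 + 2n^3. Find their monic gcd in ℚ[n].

5 + n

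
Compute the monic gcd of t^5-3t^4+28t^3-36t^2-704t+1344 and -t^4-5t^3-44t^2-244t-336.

t^3+3t^2+38t+168

Apply the Euclidean algorithm:
  t^5-3t^4+28t^3-36t^2-704t+1344 = (-t+8)(-t^4-5t^3-44t^2-244t-336) + (24t^3+72t^2+912t+4032)
  -t^4-5t^3-44t^2-244t-336 = (-(1/24)t-1/12)(24t^3+72t^2+912t+4032) + (0)
Last nonzero remainder: 24t^3+72t^2+912t+4032. Dividing through by 24 gives the monic gcd t^3+3t^2+38t+168.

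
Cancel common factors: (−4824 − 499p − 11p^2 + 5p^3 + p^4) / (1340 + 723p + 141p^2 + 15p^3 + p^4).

(−72 − p + p^2)/(20 + 9p + p^2)

Apply the Euclidean algorithm:
  p^4 + 5p^3 − 11p^2 − 499p − 4824 = (p^4 + 15p^3 + 141p^2 + 723p + 1340) + (−10p^3 − 152p^2 − 1222p − 6164)
  p^4 + 15p^3 + 141p^2 + 723p + 1340 = (−(1/10)p + 1/50)(−10p^3 − 152p^2 − 1222p − 6164) + ((546/25)p^2 + (3276/25)p + 36582/25)
  −10p^3 − 152p^2 − 1222p − 6164 = (−(125/273)p − 1150/273)((546/25)p^2 + (3276/25)p + 36582/25) + (0)
Last nonzero remainder: (546/25)p^2 + (3276/25)p + 36582/25. Dividing through by 546/25 gives the monic gcd p^2 + 6p + 67.
Cancel p^2 + 6p + 67 from numerator and denominator to get the reduced form.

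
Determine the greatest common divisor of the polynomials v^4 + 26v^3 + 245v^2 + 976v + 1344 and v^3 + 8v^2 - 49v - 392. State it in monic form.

By polynomial division,
  v^4 + 26v^3 + 245v^2 + 976v + 1344 = (v + 18)(v^3 + 8v^2 - 49v - 392) + (150v^2 + 2250v + 8400)
  v^3 + 8v^2 - 49v - 392 = ((1/150)v - 7/150)(150v^2 + 2250v + 8400) + (0)
Last nonzero remainder: 150v^2 + 2250v + 8400. Dividing through by 150 gives the monic gcd v^2 + 15v + 56.

v^2 + 15v + 56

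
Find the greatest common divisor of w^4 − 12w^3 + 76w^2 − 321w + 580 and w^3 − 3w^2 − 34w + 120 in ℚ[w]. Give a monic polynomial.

w^2 − 9w + 20

Repeated division with remainder:
  w^4 − 12w^3 + 76w^2 − 321w + 580 = (w − 9)(w^3 − 3w^2 − 34w + 120) + (83w^2 − 747w + 1660)
  w^3 − 3w^2 − 34w + 120 = ((1/83)w + 6/83)(83w^2 − 747w + 1660) + (0)
Last nonzero remainder: 83w^2 − 747w + 1660. Dividing through by 83 gives the monic gcd w^2 − 9w + 20.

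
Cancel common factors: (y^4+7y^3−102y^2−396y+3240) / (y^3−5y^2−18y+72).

(y^3+13y^2−24y−540)/(y^2+y−12)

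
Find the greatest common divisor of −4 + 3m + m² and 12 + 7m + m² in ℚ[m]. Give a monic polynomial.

Euclidean algorithm in ℚ[m]:
  m² + 3m − 4 = (m² + 7m + 12) + (−4m − 16)
  m² + 7m + 12 = (−(1/4)m − 3/4)(−4m − 16) + (0)
Last nonzero remainder: −4m − 16. Dividing through by −4 gives the monic gcd m + 4.

4 + m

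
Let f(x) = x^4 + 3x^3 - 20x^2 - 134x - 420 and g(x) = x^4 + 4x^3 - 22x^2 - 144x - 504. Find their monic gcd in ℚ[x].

x^3 - 2x^2 - 10x - 84

Repeated division with remainder:
  x^4 + 3x^3 - 20x^2 - 134x - 420 = (x^4 + 4x^3 - 22x^2 - 144x - 504) + (-x^3 + 2x^2 + 10x + 84)
  x^4 + 4x^3 - 22x^2 - 144x - 504 = (-x - 6)(-x^3 + 2x^2 + 10x + 84) + (0)
Last nonzero remainder: -x^3 + 2x^2 + 10x + 84. Dividing through by -1 gives the monic gcd x^3 - 2x^2 - 10x - 84.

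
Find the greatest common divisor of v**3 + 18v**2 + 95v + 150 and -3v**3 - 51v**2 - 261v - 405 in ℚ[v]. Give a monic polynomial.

v**2 + 8v + 15

By polynomial division,
  v**3 + 18v**2 + 95v + 150 = (-1/3)(-3v**3 - 51v**2 - 261v - 405) + (v**2 + 8v + 15)
  -3v**3 - 51v**2 - 261v - 405 = (-3v - 27)(v**2 + 8v + 15) + (0)
The last nonzero remainder v**2 + 8v + 15 is already monic.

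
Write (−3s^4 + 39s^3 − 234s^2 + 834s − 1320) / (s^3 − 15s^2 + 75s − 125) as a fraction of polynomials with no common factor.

(−3s^3 + 24s^2 − 114s + 264)/(s^2 − 10s + 25)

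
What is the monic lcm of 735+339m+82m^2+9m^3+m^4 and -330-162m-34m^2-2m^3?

8085+4464m+1241m^2+181m^3+20m^4+m^5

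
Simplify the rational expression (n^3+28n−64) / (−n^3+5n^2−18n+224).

Repeated division with remainder:
  n^3+28n−64 = (−1)(−n^3+5n^2−18n+224) + (5n^2+10n+160)
  −n^3+5n^2−18n+224 = (−(1/5)n+7/5)(5n^2+10n+160) + (0)
Last nonzero remainder: 5n^2+10n+160. Dividing through by 5 gives the monic gcd n^2+2n+32.
Cancel n^2+2n+32 from numerator and denominator to get the reduced form.

(−n+2)/(n−7)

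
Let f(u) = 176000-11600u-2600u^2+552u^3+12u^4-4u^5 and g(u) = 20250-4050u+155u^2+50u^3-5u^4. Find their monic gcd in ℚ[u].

Euclidean algorithm in ℚ[u]:
  -4u^5+12u^4+552u^3-2600u^2-11600u+176000 = ((4/5)u+28/5)(-5u^4+50u^3+155u^2-4050u+20250) + (148u^3-228u^2-5120u+62600)
  -5u^4+50u^3+155u^2-4050u+20250 = (-(5/148)u+1565/5476)(148u^3-228u^2-5120u+62600) + ((64600/1369)u^2-(646000/1369)u+3230000/1369)
  148u^3-228u^2-5120u+62600 = ((50653/16150)u+428497/16150)((64600/1369)u^2-(646000/1369)u+3230000/1369) + (0)
Last nonzero remainder: (64600/1369)u^2-(646000/1369)u+3230000/1369. Dividing through by 64600/1369 gives the monic gcd u^2-10u+50.

50-10u+u^2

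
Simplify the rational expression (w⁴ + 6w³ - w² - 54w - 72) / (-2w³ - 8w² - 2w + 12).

(-w² - w + 12)/(2w - 2)

Apply the Euclidean algorithm:
  w⁴ + 6w³ - w² - 54w - 72 = (-(1/2)w - 1)(-2w³ - 8w² - 2w + 12) + (-10w² - 50w - 60)
  -2w³ - 8w² - 2w + 12 = ((1/5)w - 1/5)(-10w² - 50w - 60) + (0)
Last nonzero remainder: -10w² - 50w - 60. Dividing through by -10 gives the monic gcd w² + 5w + 6.
Cancel w² + 5w + 6 from numerator and denominator to get the reduced form.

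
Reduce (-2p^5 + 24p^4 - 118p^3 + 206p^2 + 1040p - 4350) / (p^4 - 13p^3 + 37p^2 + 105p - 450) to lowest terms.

Repeated division with remainder:
  -2p^5 + 24p^4 - 118p^3 + 206p^2 + 1040p - 4350 = (-2p - 2)(p^4 - 13p^3 + 37p^2 + 105p - 450) + (-70p^3 + 490p^2 + 350p - 5250)
  p^4 - 13p^3 + 37p^2 + 105p - 450 = (-(1/70)p + 3/35)(-70p^3 + 490p^2 + 350p - 5250) + (0)
Last nonzero remainder: -70p^3 + 490p^2 + 350p - 5250. Dividing through by -70 gives the monic gcd p^3 - 7p^2 - 5p + 75.
Cancel p^3 - 7p^2 - 5p + 75 from numerator and denominator to get the reduced form.

(-2p^2 + 10p - 58)/(p - 6)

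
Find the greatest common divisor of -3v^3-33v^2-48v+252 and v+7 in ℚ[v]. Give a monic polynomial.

v+7

By polynomial division,
  -3v^3-33v^2-48v+252 = (-3v^2-12v+36)(v+7) + (0)
The last nonzero remainder v+7 is already monic.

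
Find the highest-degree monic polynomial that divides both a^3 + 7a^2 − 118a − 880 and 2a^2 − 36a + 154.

By polynomial division,
  a^3 + 7a^2 − 118a − 880 = ((1/2)a + 25/2)(2a^2 − 36a + 154) + (255a − 2805)
  2a^2 − 36a + 154 = ((2/255)a − 14/255)(255a − 2805) + (0)
Last nonzero remainder: 255a − 2805. Dividing through by 255 gives the monic gcd a − 11.

a − 11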